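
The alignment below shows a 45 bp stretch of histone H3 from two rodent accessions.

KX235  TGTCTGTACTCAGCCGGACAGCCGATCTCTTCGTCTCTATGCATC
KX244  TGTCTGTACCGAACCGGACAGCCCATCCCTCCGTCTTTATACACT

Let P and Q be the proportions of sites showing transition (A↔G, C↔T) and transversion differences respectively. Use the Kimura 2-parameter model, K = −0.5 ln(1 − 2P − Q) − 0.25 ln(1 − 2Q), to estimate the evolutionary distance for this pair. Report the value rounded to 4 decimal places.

Differing sites — 10:T/C (Ti); 11:C/G (Tv); 13:G/A (Ti); 24:G/C (Tv); 28:T/C (Ti); 31:T/C (Ti); 37:C/T (Ti); 41:G/A (Ti); 44:T/C (Ti); 45:C/T (Ti).
Of the 10 differences, 8 transitions and 2 transversions over 45 sites: P = 8/45 = 0.177778, Q = 2/45 = 0.044444.
d = −0.5·ln(0.600000) − 0.25·ln(0.911112) = −0.5·(-0.510826) − 0.25·(-0.093089) = 0.2787.

0.2787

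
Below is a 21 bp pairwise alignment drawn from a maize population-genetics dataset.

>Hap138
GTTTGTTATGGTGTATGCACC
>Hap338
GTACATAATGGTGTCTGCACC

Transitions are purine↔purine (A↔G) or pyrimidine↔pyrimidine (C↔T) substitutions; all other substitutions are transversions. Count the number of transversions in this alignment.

3

Mismatches occur at site 3 (T/A, transversion), site 4 (T/C, transition), site 5 (G/A, transition), site 7 (T/A, transversion), site 15 (A/C, transversion).
Of the 5 differences, 2 transitions and 3 transversions, so the answer is 3.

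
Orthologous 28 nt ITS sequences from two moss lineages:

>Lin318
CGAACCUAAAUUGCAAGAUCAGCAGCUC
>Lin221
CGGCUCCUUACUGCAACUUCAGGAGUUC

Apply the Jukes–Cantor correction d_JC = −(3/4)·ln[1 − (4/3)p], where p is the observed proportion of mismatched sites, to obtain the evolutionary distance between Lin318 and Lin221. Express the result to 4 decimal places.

0.5565

Mismatches occur at site 3 (A→G), site 4 (A→C), site 5 (C→U), site 7 (U→C), site 8 (A→U), site 9 (A→U), site 11 (U→C), site 17 (G→C), site 18 (A→U), site 23 (C→G), site 26 (C→U).
p = 11/28 = 0.392857.
d = −0.75 · ln(1 − (4/3)·0.392857) = −0.75 · ln(0.476191) = −0.75 · (-0.741936) = 0.5565.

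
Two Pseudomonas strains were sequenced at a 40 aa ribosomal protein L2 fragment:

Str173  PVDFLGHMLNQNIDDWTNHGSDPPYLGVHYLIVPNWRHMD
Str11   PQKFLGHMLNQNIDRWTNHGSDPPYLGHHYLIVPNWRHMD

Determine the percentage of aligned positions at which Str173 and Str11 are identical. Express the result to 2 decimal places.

Differing sites — 2:V/Q; 3:D/K; 15:D/R; 28:V/H.
36 of the 40 sites match, so the percent identity is 36/40 × 100 = 90.00%.

90.00%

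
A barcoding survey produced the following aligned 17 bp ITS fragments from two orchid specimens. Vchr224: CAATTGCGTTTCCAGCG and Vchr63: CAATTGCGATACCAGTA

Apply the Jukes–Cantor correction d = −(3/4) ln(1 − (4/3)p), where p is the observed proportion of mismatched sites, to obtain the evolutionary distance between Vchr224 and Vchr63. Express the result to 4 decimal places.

Mismatches occur at site 9 (T↔A), site 11 (T↔A), site 16 (C↔T), site 17 (G↔A).
p = 4/17 = 0.235294.
d = −0.75 · ln(1 − (4/3)·0.235294) = −0.75 · ln(0.686275) = −0.75 · (-0.376477) = 0.2824.

0.2824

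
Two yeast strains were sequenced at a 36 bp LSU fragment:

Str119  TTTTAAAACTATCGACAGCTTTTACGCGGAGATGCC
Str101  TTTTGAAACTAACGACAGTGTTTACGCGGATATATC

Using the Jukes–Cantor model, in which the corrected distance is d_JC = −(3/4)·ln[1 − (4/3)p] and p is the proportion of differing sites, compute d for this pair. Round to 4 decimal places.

The sequences differ at positions 5 (A/G), 12 (T/A), 19 (C/T), 20 (T/G), 31 (G/T), 34 (G/A), 35 (C/T).
p = 7/36 = 0.194444.
d = −0.75 · ln(1 − (4/3)·0.194444) = −0.75 · ln(0.740741) = −0.75 · (-0.300104) = 0.2251.

0.2251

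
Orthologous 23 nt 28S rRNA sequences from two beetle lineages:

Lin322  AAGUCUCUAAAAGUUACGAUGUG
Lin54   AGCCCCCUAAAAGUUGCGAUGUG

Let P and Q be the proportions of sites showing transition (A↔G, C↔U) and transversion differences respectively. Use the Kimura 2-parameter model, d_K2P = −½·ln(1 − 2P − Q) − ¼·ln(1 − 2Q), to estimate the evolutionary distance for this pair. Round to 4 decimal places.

0.2710

The sequences differ at positions 2 (A/G, transition), 3 (G/C, transversion), 4 (U/C, transition), 6 (U/C, transition), 16 (A/G, transition).
Of the 5 differences, 4 transitions and 1 transversion over 23 sites: P = 4/23 = 0.173913, Q = 1/23 = 0.043478.
d = −0.5·ln(0.608696) − 0.25·ln(0.913044) = −0.5·(-0.496436) − 0.25·(-0.090971) = 0.2710.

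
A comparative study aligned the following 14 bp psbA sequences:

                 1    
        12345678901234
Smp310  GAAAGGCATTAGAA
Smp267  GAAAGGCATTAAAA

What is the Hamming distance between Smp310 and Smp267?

1

The sequences differ at position 12 (G/A).
That gives 1 mismatch out of 14 aligned sites, so the Hamming distance is 1.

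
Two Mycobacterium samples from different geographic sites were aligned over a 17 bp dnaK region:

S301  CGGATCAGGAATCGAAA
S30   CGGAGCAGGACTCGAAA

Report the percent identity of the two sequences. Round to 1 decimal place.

Differing sites — 5:T/G; 11:A/C.
15 of the 17 sites match, so the percent identity is 15/17 × 100 = 88.2%.

88.2%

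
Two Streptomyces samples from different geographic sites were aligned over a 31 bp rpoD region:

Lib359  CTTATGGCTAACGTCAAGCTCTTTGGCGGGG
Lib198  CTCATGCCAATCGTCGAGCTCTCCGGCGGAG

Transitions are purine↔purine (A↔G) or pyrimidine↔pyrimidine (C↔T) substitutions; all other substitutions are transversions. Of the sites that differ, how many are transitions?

The sequences differ at positions 3 (T/C, transition), 7 (G/C, transversion), 9 (T/A, transversion), 11 (A/T, transversion), 16 (A/G, transition), 23 (T/C, transition), 24 (T/C, transition), 30 (G/A, transition).
Of the 8 differences, 5 transitions and 3 transversions, so the answer is 5.

5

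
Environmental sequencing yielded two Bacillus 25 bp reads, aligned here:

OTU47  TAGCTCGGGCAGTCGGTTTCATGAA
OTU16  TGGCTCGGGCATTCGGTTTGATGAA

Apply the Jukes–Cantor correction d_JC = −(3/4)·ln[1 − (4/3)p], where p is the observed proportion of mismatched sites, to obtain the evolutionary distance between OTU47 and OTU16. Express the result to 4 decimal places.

Mismatches occur at site 2 (A↔G), site 12 (G↔T), site 20 (C↔G).
p = 3/25 = 0.120000.
d = −0.75 · ln(1 − (4/3)·0.120000) = −0.75 · ln(0.840000) = −0.75 · (-0.174353) = 0.1308.

0.1308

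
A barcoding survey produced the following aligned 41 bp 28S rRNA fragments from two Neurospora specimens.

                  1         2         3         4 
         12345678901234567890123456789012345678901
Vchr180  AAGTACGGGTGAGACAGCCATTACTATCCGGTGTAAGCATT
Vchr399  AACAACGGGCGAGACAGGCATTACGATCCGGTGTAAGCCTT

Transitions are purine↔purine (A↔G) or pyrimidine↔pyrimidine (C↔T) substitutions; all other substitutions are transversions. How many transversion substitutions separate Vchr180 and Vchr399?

5

Differing sites — 3:G/C (Tv); 4:T/A (Tv); 10:T/C (Ti); 18:C/G (Tv); 25:T/G (Tv); 39:A/C (Tv).
Of the 6 differences, 1 transition and 5 transversions, so the answer is 5.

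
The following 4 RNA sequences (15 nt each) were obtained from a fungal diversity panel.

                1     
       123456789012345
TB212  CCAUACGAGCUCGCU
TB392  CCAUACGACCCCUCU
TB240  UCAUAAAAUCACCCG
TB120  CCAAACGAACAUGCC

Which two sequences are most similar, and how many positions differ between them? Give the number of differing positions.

3

Pairwise Hamming distances:
  TB212 vs TB392: 3
  TB212 vs TB240: 7
  TB212 vs TB120: 5
  TB392 vs TB240: 7
  TB392 vs TB120: 6
  TB240 vs TB120: 8
The smallest is 3, between TB212 and TB392.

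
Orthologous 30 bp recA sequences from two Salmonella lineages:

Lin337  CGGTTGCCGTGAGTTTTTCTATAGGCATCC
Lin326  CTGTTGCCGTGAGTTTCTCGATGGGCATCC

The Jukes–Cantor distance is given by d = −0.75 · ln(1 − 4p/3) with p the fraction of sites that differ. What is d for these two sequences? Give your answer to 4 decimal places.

Mismatches occur at site 2 (G→T), site 17 (T→C), site 20 (T→G), site 23 (A→G).
p = 4/30 = 0.133333.
d = −0.75 · ln(1 − (4/3)·0.133333) = −0.75 · ln(0.822223) = −0.75 · (-0.195744) = 0.1468.

0.1468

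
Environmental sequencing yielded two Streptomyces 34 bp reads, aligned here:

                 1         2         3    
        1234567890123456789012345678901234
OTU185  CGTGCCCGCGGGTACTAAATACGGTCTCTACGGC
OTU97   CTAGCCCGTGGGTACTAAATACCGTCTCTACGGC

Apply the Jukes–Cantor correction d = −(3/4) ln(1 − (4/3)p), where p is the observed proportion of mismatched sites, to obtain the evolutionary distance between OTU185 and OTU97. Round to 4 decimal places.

Mismatches occur at site 2 (G↔T), site 3 (T↔A), site 9 (C↔T), site 23 (G↔C).
p = 4/34 = 0.117647.
d = −0.75 · ln(1 − (4/3)·0.117647) = −0.75 · ln(0.843137) = −0.75 · (-0.170626) = 0.1280.

0.1280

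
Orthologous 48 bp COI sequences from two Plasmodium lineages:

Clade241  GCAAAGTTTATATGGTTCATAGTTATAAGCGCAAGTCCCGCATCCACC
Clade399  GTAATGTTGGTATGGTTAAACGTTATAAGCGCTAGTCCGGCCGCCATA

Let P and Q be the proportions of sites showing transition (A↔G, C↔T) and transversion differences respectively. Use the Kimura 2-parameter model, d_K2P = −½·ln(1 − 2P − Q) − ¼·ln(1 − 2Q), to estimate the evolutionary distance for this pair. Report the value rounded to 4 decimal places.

Mismatches occur at site 2 (C→T, transition), site 5 (A→T, transversion), site 9 (T→G, transversion), site 10 (A→G, transition), site 18 (C→A, transversion), site 20 (T→A, transversion), site 21 (A→C, transversion), site 33 (A→T, transversion), site 39 (C→G, transversion), site 42 (A→C, transversion), site 43 (T→G, transversion), site 47 (C→T, transition), site 48 (C→A, transversion).
Of the 13 differences, 3 transitions and 10 transversions over 48 sites: P = 3/48 = 0.062500, Q = 10/48 = 0.208333.
d = −0.5·ln(0.666667) − 0.25·ln(0.583334) = −0.5·(-0.405465) − 0.25·(-0.538995) = 0.3375.

0.3375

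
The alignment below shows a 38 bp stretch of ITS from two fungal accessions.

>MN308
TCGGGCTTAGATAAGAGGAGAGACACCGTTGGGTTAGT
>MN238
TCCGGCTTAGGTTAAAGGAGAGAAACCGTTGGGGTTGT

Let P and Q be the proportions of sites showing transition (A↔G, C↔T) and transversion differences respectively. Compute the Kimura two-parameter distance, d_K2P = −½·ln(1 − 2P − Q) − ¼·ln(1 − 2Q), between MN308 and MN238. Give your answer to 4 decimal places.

0.2115

Differing sites — 3:G/C (Tv); 11:A/G (Ti); 13:A/T (Tv); 15:G/A (Ti); 24:C/A (Tv); 34:T/G (Tv); 36:A/T (Tv).
Of the 7 differences, 2 transitions and 5 transversions over 38 sites: P = 2/38 = 0.052632, Q = 5/38 = 0.131579.
d = −0.5·ln(0.763157) − 0.25·ln(0.736842) = −0.5·(-0.270292) − 0.25·(-0.305382) = 0.2115.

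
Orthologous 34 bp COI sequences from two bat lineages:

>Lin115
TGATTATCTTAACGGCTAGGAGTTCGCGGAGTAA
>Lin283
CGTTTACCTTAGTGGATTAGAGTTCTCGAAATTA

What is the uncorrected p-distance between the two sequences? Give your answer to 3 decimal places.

Mismatches occur at site 1 (T/C), site 3 (A/T), site 7 (T/C), site 12 (A/G), site 13 (C/T), site 16 (C/A), site 18 (A/T), site 19 (G/A), site 26 (G/T), site 29 (G/A), site 31 (G/A), site 33 (A/T).
There are 12 differences over 34 sites, so p = 12/34 = 0.353.

0.353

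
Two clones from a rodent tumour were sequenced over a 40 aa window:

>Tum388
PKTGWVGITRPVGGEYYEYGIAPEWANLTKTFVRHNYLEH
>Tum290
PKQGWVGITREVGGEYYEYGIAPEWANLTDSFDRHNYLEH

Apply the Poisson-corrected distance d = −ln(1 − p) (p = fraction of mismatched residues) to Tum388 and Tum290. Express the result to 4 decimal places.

Mismatches occur at site 3 (T↔Q), site 11 (P↔E), site 30 (K↔D), site 31 (T↔S), site 33 (V↔D).
p = 5/40 = 0.125000.
d = −ln(1 − 0.125000) = −ln(0.875000) = 0.1335.

0.1335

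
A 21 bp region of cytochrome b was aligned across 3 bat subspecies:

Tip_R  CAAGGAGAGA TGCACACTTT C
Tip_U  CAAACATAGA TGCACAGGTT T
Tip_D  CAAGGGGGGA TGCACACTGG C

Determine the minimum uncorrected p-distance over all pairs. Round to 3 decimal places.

Pairwise Hamming distances:
  Tip_R vs Tip_U: 6
  Tip_R vs Tip_D: 4
  Tip_U vs Tip_D: 10
The smallest is 4 mismatches, between Tip_R and Tip_D; p = 4/21 = 0.190.

0.190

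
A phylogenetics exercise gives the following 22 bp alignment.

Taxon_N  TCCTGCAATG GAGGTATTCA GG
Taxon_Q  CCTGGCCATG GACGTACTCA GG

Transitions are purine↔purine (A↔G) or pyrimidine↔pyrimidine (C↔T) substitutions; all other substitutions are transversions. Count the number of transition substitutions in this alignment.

3

Differing sites — 1:T/C (Ti); 3:C/T (Ti); 4:T/G (Tv); 7:A/C (Tv); 13:G/C (Tv); 17:T/C (Ti).
Of the 6 differences, 3 transitions and 3 transversions, so the answer is 3.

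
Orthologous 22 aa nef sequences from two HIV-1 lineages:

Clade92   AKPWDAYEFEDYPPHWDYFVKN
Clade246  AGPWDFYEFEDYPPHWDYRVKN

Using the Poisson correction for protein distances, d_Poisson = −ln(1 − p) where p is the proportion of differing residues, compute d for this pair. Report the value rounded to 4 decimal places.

Differing sites — 2:K/G; 6:A/F; 19:F/R.
p = 3/22 = 0.136364.
d = −ln(1 − 0.136364) = −ln(0.863636) = 0.1466.

0.1466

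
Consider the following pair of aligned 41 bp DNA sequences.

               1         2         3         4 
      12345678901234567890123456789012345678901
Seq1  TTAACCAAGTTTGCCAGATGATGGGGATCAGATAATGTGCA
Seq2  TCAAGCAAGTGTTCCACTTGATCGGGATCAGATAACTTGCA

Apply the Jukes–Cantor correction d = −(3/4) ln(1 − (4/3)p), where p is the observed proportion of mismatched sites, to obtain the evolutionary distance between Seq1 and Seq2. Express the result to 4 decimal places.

Differing sites — 2:T/C; 5:C/G; 11:T/G; 13:G/T; 17:G/C; 18:A/T; 23:G/C; 36:T/C; 37:G/T.
p = 9/41 = 0.219512.
d = −0.75 · ln(1 − (4/3)·0.219512) = −0.75 · ln(0.707317) = −0.75 · (-0.346276) = 0.2597.

0.2597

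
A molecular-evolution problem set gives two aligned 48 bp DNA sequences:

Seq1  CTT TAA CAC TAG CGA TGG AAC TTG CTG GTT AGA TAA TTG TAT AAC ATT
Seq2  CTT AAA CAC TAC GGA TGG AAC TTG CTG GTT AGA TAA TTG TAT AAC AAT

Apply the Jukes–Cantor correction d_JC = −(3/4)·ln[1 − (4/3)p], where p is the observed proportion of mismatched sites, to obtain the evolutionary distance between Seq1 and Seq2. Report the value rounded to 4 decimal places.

The sequences differ at positions 4 (T/A), 12 (G/C), 13 (C/G), 47 (T/A).
p = 4/48 = 0.083333.
d = −0.75 · ln(1 − (4/3)·0.083333) = −0.75 · ln(0.888889) = −0.75 · (-0.117783) = 0.0883.

0.0883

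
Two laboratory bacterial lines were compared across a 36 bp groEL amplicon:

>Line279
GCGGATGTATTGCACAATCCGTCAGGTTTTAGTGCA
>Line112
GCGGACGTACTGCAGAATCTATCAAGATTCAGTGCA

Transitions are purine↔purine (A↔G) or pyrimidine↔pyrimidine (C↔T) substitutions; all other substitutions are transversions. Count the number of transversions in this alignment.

2

Differing sites — 6:T/C (Ti); 10:T/C (Ti); 15:C/G (Tv); 20:C/T (Ti); 21:G/A (Ti); 25:G/A (Ti); 27:T/A (Tv); 30:T/C (Ti).
Of the 8 differences, 6 transitions and 2 transversions, so the answer is 2.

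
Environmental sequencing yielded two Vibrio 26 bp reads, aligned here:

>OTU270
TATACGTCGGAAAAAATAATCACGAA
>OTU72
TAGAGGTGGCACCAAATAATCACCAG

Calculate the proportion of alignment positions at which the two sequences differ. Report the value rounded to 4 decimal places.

0.3077

The sequences differ at positions 3 (T/G), 5 (C/G), 8 (C/G), 10 (G/C), 12 (A/C), 13 (A/C), 24 (G/C), 26 (A/G).
There are 8 differences over 26 sites, so p = 8/26 = 0.3077.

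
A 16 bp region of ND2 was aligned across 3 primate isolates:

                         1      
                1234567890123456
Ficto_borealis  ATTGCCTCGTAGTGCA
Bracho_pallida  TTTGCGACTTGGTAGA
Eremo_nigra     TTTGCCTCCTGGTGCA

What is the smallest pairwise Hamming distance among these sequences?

Pairwise Hamming distances:
  Ficto_borealis vs Bracho_pallida: 7
  Ficto_borealis vs Eremo_nigra: 3
  Bracho_pallida vs Eremo_nigra: 5
The smallest is 3, between Ficto_borealis and Eremo_nigra.

3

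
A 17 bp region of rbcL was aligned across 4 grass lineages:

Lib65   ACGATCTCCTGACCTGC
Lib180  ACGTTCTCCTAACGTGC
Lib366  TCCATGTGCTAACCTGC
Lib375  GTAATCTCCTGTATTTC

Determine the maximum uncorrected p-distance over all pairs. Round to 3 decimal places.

Pairwise Hamming distances:
  Lib65 vs Lib180: 3
  Lib65 vs Lib366: 5
  Lib65 vs Lib375: 7
  Lib180 vs Lib366: 6
  Lib180 vs Lib375: 9
  Lib366 vs Lib375: 10
The largest is 10 mismatches, between Lib366 and Lib375; p = 10/17 = 0.588.

0.588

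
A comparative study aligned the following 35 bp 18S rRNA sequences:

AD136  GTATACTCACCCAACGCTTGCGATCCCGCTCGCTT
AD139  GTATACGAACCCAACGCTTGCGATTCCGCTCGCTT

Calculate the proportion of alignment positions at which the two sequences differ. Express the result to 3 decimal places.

0.086

Differing sites — 7:T/G; 8:C/A; 25:C/T.
There are 3 differences over 35 sites, so p = 3/35 = 0.086.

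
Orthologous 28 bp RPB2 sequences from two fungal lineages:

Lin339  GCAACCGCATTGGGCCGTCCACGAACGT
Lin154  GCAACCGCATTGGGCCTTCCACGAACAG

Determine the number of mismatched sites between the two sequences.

The sequences differ at positions 17 (G/T), 27 (G/A), 28 (T/G).
That gives 3 mismatches out of 28 aligned sites, so the Hamming distance is 3.

3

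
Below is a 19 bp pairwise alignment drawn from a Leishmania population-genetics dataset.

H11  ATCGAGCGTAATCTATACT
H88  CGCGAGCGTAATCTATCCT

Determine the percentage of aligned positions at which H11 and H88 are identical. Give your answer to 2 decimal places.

The sequences differ at positions 1 (A/C), 2 (T/G), 17 (A/C).
16 of the 19 sites match, so the percent identity is 16/19 × 100 = 84.21%.

84.21%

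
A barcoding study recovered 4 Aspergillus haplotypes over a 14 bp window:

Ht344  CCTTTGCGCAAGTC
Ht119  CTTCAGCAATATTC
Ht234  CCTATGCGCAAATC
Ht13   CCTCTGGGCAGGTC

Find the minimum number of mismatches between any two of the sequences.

Pairwise Hamming distances:
  Ht344 vs Ht119: 7
  Ht344 vs Ht234: 2
  Ht344 vs Ht13: 3
  Ht119 vs Ht234: 7
  Ht119 vs Ht13: 8
  Ht234 vs Ht13: 4
The smallest is 2, between Ht344 and Ht234.

2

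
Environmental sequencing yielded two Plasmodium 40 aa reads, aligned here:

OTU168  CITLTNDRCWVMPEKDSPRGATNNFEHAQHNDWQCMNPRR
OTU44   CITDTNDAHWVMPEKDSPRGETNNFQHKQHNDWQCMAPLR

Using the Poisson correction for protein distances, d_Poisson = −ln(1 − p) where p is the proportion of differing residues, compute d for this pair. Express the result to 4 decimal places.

Differing sites — 4:L/D; 8:R/A; 9:C/H; 21:A/E; 26:E/Q; 28:A/K; 37:N/A; 39:R/L.
p = 8/40 = 0.200000.
d = −ln(1 − 0.200000) = −ln(0.800000) = 0.2231.

0.2231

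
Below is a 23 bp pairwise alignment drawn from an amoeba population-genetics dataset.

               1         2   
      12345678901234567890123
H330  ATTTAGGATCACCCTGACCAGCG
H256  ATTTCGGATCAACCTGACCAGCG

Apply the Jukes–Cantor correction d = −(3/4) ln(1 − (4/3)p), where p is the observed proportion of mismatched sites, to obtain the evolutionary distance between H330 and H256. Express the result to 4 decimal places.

Differing sites — 5:A/C; 12:C/A.
p = 2/23 = 0.086957.
d = −0.75 · ln(1 − (4/3)·0.086957) = −0.75 · ln(0.884057) = −0.75 · (-0.123234) = 0.0924.

0.0924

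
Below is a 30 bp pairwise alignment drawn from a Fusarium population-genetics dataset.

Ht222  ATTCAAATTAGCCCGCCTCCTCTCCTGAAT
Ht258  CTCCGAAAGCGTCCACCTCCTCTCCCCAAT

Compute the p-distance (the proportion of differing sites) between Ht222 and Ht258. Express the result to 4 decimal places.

0.3333

The sequences differ at positions 1 (A/C), 3 (T/C), 5 (A/G), 8 (T/A), 9 (T/G), 10 (A/C), 12 (C/T), 15 (G/A), 26 (T/C), 27 (G/C).
There are 10 differences over 30 sites, so p = 10/30 = 0.3333.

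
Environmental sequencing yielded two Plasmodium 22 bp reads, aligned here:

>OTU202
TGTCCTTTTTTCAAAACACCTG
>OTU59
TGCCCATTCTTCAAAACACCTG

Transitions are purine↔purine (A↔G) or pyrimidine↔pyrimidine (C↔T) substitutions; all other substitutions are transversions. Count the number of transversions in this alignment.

The sequences differ at positions 3 (T/C, transition), 6 (T/A, transversion), 9 (T/C, transition).
Of the 3 differences, 2 transitions and 1 transversion, so the answer is 1.

1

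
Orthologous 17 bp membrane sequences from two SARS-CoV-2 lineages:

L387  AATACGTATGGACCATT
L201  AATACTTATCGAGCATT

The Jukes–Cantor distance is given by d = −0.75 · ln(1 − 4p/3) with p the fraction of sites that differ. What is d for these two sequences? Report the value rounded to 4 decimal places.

0.2012

Mismatches occur at site 6 (G↔T), site 10 (G↔C), site 13 (C↔G).
p = 3/17 = 0.176471.
d = −0.75 · ln(1 − (4/3)·0.176471) = −0.75 · ln(0.764705) = −0.75 · (-0.268265) = 0.2012.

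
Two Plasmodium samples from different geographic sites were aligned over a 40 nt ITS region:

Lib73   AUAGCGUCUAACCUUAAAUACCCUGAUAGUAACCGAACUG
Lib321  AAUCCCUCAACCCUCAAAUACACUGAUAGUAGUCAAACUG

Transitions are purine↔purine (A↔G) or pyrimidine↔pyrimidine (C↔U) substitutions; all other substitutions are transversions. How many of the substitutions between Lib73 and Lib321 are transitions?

4

The sequences differ at positions 2 (U/A, transversion), 3 (A/U, transversion), 4 (G/C, transversion), 6 (G/C, transversion), 9 (U/A, transversion), 11 (A/C, transversion), 15 (U/C, transition), 22 (C/A, transversion), 32 (A/G, transition), 33 (C/U, transition), 35 (G/A, transition).
Of the 11 differences, 4 transitions and 7 transversions, so the answer is 4.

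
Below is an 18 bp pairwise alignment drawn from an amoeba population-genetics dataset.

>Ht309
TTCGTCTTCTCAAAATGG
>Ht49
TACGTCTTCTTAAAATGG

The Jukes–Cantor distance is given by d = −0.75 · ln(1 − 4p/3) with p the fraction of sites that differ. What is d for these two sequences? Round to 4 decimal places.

Differing sites — 2:T/A; 11:C/T.
p = 2/18 = 0.111111.
d = −0.75 · ln(1 − (4/3)·0.111111) = −0.75 · ln(0.851852) = −0.75 · (-0.160342) = 0.1203.

0.1203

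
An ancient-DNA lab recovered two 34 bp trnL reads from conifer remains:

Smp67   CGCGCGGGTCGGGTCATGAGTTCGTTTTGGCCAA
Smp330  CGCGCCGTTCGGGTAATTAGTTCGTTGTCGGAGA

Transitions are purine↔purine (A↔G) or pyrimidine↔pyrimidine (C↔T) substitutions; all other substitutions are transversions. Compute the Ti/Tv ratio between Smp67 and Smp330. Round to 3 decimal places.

0.125

Differing sites — 6:G/C (Tv); 8:G/T (Tv); 15:C/A (Tv); 18:G/T (Tv); 27:T/G (Tv); 29:G/C (Tv); 31:C/G (Tv); 32:C/A (Tv); 33:A/G (Ti).
Of the 9 differences, 1 transition and 8 transversions, so Ti/Tv = 1/8 = 0.125.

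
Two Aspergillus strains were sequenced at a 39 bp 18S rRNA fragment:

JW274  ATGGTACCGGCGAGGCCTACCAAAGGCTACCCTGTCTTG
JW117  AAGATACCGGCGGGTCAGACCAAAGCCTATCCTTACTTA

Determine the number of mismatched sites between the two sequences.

The sequences differ at positions 2 (T/A), 4 (G/A), 13 (A/G), 15 (G/T), 17 (C/A), 18 (T/G), 26 (G/C), 30 (C/T), 34 (G/T), 35 (T/A), 39 (G/A).
That gives 11 mismatches out of 39 aligned sites, so the Hamming distance is 11.

11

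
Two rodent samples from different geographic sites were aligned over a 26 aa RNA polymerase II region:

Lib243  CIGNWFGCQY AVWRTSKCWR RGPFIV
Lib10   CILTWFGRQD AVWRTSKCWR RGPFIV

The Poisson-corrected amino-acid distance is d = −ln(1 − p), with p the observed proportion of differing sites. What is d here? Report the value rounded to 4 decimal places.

The sequences differ at positions 3 (G/L), 4 (N/T), 8 (C/R), 10 (Y/D).
p = 4/26 = 0.153846.
d = −ln(1 − 0.153846) = −ln(0.846154) = 0.1671.

0.1671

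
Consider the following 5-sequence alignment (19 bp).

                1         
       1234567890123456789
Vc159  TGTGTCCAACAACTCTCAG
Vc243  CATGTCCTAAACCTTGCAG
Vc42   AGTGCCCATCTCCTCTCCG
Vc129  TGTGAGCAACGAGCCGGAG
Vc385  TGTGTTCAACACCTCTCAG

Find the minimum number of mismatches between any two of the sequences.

Pairwise Hamming distances:
  Vc159 vs Vc243: 7
  Vc159 vs Vc42: 6
  Vc159 vs Vc129: 7
  Vc159 vs Vc385: 2
  Vc243 vs Vc42: 10
  Vc243 vs Vc129: 12
  Vc243 vs Vc385: 7
  Vc42 vs Vc129: 11
  Vc42 vs Vc385: 6
  Vc129 vs Vc385: 8
The smallest is 2, between Vc159 and Vc385.

2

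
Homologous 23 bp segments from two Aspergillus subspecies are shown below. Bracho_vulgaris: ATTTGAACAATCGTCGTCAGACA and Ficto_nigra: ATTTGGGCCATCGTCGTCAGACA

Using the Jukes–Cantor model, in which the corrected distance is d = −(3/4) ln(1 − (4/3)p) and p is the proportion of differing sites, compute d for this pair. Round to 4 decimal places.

Mismatches occur at site 6 (A/G), site 7 (A/G), site 9 (A/C).
p = 3/23 = 0.130435.
d = −0.75 · ln(1 − (4/3)·0.130435) = −0.75 · ln(0.826087) = −0.75 · (-0.191055) = 0.1433.

0.1433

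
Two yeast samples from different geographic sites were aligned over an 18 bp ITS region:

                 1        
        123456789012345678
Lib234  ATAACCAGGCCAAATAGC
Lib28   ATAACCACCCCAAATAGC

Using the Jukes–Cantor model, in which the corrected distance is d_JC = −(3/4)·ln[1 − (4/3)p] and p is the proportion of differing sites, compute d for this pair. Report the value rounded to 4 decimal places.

Mismatches occur at site 8 (G→C), site 9 (G→C).
p = 2/18 = 0.111111.
d = −0.75 · ln(1 − (4/3)·0.111111) = −0.75 · ln(0.851852) = −0.75 · (-0.160342) = 0.1203.

0.1203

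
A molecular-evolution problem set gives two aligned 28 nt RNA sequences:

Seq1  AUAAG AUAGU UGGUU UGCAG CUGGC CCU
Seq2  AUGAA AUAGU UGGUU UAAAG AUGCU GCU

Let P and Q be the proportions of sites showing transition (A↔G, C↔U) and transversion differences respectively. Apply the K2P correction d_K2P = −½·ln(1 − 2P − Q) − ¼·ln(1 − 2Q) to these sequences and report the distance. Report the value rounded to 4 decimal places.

0.3639

Differing sites — 3:A/G (Ti); 5:G/A (Ti); 17:G/A (Ti); 18:C/A (Tv); 21:C/A (Tv); 24:G/C (Tv); 25:C/U (Ti); 26:C/G (Tv).
Of the 8 differences, 4 transitions and 4 transversions over 28 sites: P = 4/28 = 0.142857, Q = 4/28 = 0.142857.
d = −0.5·ln(0.571429) − 0.25·ln(0.714286) = −0.5·(-0.559615) − 0.25·(-0.336472) = 0.3639.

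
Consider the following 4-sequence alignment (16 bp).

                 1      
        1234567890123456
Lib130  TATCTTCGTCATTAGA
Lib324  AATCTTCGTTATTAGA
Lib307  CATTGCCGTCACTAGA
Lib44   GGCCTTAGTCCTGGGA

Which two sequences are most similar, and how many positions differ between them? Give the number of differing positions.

2

Pairwise Hamming distances:
  Lib130 vs Lib324: 2
  Lib130 vs Lib307: 5
  Lib130 vs Lib44: 7
  Lib324 vs Lib307: 6
  Lib324 vs Lib44: 8
  Lib307 vs Lib44: 11
The smallest is 2, between Lib130 and Lib324.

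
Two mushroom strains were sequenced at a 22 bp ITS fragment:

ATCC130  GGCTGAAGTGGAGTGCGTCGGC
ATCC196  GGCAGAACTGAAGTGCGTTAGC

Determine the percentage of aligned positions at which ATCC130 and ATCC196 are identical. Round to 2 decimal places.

77.27%

Mismatches occur at site 4 (T↔A), site 8 (G↔C), site 11 (G↔A), site 19 (C↔T), site 20 (G↔A).
17 of the 22 sites match, so the percent identity is 17/22 × 100 = 77.27%.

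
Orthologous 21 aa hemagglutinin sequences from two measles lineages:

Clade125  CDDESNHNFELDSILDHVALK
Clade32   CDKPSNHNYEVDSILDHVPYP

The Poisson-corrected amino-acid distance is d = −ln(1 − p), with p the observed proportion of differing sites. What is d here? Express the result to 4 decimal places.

0.4055

The sequences differ at positions 3 (D/K), 4 (E/P), 9 (F/Y), 11 (L/V), 19 (A/P), 20 (L/Y), 21 (K/P).
p = 7/21 = 0.333333.
d = −ln(1 − 0.333333) = −ln(0.666667) = 0.4055.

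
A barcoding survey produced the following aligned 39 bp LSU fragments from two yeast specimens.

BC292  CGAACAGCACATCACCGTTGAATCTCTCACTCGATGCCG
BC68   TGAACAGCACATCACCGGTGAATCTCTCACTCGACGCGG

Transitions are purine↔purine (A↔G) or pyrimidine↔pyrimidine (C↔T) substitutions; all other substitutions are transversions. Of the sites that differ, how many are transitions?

The sequences differ at positions 1 (C/T, transition), 18 (T/G, transversion), 35 (T/C, transition), 38 (C/G, transversion).
Of the 4 differences, 2 transitions and 2 transversions, so the answer is 2.

2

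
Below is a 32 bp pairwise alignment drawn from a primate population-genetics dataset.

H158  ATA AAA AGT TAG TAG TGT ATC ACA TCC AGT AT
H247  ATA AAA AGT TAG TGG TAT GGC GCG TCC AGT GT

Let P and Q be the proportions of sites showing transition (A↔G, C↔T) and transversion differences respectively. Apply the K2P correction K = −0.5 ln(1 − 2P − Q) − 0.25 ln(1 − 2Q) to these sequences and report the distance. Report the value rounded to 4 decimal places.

0.2768

Differing sites — 14:A/G (Ti); 17:G/A (Ti); 19:A/G (Ti); 20:T/G (Tv); 22:A/G (Ti); 24:A/G (Ti); 31:A/G (Ti).
Of the 7 differences, 6 transitions and 1 transversion over 32 sites: P = 6/32 = 0.187500, Q = 1/32 = 0.031250.
d = −0.5·ln(0.593750) − 0.25·ln(0.937500) = −0.5·(-0.521297) − 0.25·(-0.064539) = 0.2768.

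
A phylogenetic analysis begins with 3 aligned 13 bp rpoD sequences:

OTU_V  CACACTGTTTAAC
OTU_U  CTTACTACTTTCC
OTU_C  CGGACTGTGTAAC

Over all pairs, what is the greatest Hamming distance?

Pairwise Hamming distances:
  OTU_V vs OTU_U: 6
  OTU_V vs OTU_C: 3
  OTU_U vs OTU_C: 7
The largest is 7, between OTU_U and OTU_C.

7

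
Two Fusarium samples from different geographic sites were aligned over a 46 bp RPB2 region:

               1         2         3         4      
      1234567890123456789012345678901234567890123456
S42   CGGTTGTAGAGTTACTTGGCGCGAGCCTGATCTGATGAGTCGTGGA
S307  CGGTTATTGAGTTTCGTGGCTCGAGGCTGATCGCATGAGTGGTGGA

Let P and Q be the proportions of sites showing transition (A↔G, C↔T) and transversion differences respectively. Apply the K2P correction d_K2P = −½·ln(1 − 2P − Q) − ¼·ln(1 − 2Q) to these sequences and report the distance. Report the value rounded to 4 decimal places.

Mismatches occur at site 6 (G↔A, transition), site 8 (A↔T, transversion), site 14 (A↔T, transversion), site 16 (T↔G, transversion), site 21 (G↔T, transversion), site 26 (C↔G, transversion), site 33 (T↔G, transversion), site 34 (G↔C, transversion), site 41 (C↔G, transversion).
Of the 9 differences, 1 transition and 8 transversions over 46 sites: P = 1/46 = 0.021739, Q = 8/46 = 0.173913.
d = −0.5·ln(0.782609) − 0.25·ln(0.652174) = −0.5·(-0.245122) − 0.25·(-0.427444) = 0.2294.

0.2294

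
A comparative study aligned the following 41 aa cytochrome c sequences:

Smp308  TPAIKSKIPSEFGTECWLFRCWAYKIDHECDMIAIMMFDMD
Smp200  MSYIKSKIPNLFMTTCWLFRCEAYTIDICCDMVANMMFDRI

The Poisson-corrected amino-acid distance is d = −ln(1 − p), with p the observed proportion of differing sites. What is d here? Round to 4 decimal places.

The sequences differ at positions 1 (T/M), 2 (P/S), 3 (A/Y), 10 (S/N), 11 (E/L), 13 (G/M), 15 (E/T), 22 (W/E), 25 (K/T), 28 (H/I), 29 (E/C), 33 (I/V), 35 (I/N), 40 (M/R), 41 (D/I).
p = 15/41 = 0.365854.
d = −ln(1 − 0.365854) = −ln(0.634146) = 0.4555.

0.4555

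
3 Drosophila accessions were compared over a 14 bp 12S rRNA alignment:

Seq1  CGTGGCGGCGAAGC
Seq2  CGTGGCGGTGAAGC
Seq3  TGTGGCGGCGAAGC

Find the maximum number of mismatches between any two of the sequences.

Pairwise Hamming distances:
  Seq1 vs Seq2: 1
  Seq1 vs Seq3: 1
  Seq2 vs Seq3: 2
The largest is 2, between Seq2 and Seq3.

2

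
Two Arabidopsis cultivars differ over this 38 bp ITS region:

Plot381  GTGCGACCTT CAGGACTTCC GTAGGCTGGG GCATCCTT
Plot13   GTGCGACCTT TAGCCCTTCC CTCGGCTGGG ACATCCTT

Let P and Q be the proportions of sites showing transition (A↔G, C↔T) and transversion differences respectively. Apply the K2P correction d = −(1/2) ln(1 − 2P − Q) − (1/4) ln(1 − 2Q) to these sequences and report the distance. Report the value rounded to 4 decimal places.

Differing sites — 11:C/T (Ti); 14:G/C (Tv); 15:A/C (Tv); 21:G/C (Tv); 23:A/C (Tv); 31:G/A (Ti).
Of the 6 differences, 2 transitions and 4 transversions over 38 sites: P = 2/38 = 0.052632, Q = 4/38 = 0.105263.
d = −0.5·ln(0.789473) − 0.25·ln(0.789474) = −0.5·(-0.236390) − 0.25·(-0.236388) = 0.1773.

0.1773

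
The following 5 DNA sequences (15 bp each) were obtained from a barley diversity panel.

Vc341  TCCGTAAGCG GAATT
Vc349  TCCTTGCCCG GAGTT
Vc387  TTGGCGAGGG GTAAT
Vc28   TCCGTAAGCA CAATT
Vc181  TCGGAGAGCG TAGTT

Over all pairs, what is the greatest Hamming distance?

Pairwise Hamming distances:
  Vc341 vs Vc349: 5
  Vc341 vs Vc387: 7
  Vc341 vs Vc28: 2
  Vc341 vs Vc181: 5
  Vc349 vs Vc387: 10
  Vc349 vs Vc28: 7
  Vc349 vs Vc181: 6
  Vc387 vs Vc28: 9
  Vc387 vs Vc181: 7
  Vc28 vs Vc181: 6
The largest is 10, between Vc349 and Vc387.

10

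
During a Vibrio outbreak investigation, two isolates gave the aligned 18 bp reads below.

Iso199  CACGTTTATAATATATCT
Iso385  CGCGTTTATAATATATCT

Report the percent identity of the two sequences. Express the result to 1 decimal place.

A single mismatch occurs at site 2 (A/G).
17 of the 18 sites match, so the percent identity is 17/18 × 100 = 94.4%.

94.4%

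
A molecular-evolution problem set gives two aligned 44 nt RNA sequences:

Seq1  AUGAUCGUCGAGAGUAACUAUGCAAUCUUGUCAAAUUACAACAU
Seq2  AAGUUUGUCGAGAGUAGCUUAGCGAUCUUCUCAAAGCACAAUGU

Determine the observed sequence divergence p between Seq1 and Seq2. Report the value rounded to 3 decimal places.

0.273

The sequences differ at positions 2 (U/A), 4 (A/U), 6 (C/U), 17 (A/G), 20 (A/U), 21 (U/A), 24 (A/G), 30 (G/C), 36 (U/G), 37 (U/C), 42 (C/U), 43 (A/G).
There are 12 differences over 44 sites, so p = 12/44 = 0.273.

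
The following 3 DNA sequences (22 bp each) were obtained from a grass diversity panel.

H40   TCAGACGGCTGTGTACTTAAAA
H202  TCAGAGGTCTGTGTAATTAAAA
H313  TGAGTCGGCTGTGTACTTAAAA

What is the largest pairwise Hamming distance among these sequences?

5

Pairwise Hamming distances:
  H40 vs H202: 3
  H40 vs H313: 2
  H202 vs H313: 5
The largest is 5, between H202 and H313.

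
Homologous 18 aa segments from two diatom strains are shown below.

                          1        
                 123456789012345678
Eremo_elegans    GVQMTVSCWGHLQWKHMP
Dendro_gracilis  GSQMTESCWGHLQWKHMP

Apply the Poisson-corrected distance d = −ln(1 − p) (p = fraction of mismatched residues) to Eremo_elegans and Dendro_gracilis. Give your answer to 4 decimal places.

0.1178

Mismatches occur at site 2 (V→S), site 6 (V→E).
p = 2/18 = 0.111111.
d = −ln(1 − 0.111111) = −ln(0.888889) = 0.1178.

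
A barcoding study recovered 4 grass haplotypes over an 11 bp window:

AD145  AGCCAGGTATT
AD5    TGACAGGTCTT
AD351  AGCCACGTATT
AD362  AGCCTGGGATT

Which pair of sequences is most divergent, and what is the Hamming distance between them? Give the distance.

5

Pairwise Hamming distances:
  AD145 vs AD5: 3
  AD145 vs AD351: 1
  AD145 vs AD362: 2
  AD5 vs AD351: 4
  AD5 vs AD362: 5
  AD351 vs AD362: 3
The largest is 5, between AD5 and AD362.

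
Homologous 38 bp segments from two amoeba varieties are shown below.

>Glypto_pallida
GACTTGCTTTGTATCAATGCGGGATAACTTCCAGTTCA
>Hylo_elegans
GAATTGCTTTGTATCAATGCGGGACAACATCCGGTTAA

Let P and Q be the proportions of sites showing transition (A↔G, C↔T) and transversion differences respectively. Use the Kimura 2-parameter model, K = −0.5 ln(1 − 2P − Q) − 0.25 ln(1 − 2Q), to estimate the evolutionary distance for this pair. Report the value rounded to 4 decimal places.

The sequences differ at positions 3 (C/A, transversion), 25 (T/C, transition), 29 (T/A, transversion), 33 (A/G, transition), 37 (C/A, transversion).
Of the 5 differences, 2 transitions and 3 transversions over 38 sites: P = 2/38 = 0.052632, Q = 3/38 = 0.078947.
d = −0.5·ln(0.815789) − 0.25·ln(0.842106) = −0.5·(-0.203600) − 0.25·(-0.171849) = 0.1448.

0.1448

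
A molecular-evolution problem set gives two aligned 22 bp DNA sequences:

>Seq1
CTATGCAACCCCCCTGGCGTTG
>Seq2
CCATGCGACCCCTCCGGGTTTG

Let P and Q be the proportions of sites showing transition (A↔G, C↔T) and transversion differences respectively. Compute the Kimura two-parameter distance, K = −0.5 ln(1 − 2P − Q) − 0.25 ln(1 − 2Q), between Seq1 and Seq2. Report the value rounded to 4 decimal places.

0.3532

Mismatches occur at site 2 (T/C, transition), site 7 (A/G, transition), site 13 (C/T, transition), site 15 (T/C, transition), site 18 (C/G, transversion), site 19 (G/T, transversion).
Of the 6 differences, 4 transitions and 2 transversions over 22 sites: P = 4/22 = 0.181818, Q = 2/22 = 0.090909.
d = −0.5·ln(0.545455) − 0.25·ln(0.818182) = −0.5·(-0.606135) − 0.25·(-0.200670) = 0.3532.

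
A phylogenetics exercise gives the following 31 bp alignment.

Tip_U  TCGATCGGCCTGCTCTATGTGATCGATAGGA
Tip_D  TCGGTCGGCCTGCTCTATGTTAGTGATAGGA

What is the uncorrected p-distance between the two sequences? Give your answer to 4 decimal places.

0.1290

Mismatches occur at site 4 (A↔G), site 21 (G↔T), site 23 (T↔G), site 24 (C↔T).
There are 4 differences over 31 sites, so p = 4/31 = 0.1290.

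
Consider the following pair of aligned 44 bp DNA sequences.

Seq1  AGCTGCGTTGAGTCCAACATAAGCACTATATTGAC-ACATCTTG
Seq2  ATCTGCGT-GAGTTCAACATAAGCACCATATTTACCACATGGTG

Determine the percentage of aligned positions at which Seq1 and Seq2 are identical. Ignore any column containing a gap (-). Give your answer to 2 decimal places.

Excluding the 2 gap columns leaves 42 comparable sites.
The sequences differ at positions 2 (G/T), 14 (C/T), 27 (T/C), 33 (G/T), 41 (C/G), 42 (T/G).
36 of the 42 comparable sites match, so the percent identity is 36/42 × 100 = 85.71%.

85.71%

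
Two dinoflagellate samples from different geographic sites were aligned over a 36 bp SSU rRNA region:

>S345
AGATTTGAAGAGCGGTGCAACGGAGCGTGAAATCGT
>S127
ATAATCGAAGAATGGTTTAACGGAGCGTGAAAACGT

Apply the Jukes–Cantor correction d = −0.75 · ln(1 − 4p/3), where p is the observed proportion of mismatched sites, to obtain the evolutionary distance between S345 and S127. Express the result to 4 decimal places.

The sequences differ at positions 2 (G/T), 4 (T/A), 6 (T/C), 12 (G/A), 13 (C/T), 17 (G/T), 18 (C/T), 33 (T/A).
p = 8/36 = 0.222222.
d = −0.75 · ln(1 − (4/3)·0.222222) = −0.75 · ln(0.703704) = −0.75 · (-0.351397) = 0.2635.

0.2635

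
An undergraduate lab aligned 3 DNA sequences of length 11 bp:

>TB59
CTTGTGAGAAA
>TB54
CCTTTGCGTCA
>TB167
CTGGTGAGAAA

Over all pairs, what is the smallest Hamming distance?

Pairwise Hamming distances:
  TB59 vs TB54: 5
  TB59 vs TB167: 1
  TB54 vs TB167: 6
The smallest is 1, between TB59 and TB167.

1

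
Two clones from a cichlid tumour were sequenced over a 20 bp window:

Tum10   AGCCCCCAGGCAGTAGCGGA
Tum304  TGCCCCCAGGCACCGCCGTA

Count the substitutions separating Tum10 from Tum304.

6

The sequences differ at positions 1 (A/T), 13 (G/C), 14 (T/C), 15 (A/G), 16 (G/C), 19 (G/T).
That gives 6 mismatches out of 20 aligned sites, so the Hamming distance is 6.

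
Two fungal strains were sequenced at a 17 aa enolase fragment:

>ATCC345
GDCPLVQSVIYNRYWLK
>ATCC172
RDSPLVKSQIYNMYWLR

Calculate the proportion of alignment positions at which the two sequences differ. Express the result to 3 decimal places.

Differing sites — 1:G/R; 3:C/S; 7:Q/K; 9:V/Q; 13:R/M; 17:K/R.
There are 6 differences over 17 sites, so p = 6/17 = 0.353.

0.353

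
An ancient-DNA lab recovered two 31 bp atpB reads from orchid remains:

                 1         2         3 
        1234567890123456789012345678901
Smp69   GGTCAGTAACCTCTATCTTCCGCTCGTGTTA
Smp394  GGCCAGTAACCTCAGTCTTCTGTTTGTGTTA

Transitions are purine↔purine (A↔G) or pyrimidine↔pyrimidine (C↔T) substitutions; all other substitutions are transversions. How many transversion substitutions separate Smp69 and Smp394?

Differing sites — 3:T/C (Ti); 14:T/A (Tv); 15:A/G (Ti); 21:C/T (Ti); 23:C/T (Ti); 25:C/T (Ti).
Of the 6 differences, 5 transitions and 1 transversion, so the answer is 1.

1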